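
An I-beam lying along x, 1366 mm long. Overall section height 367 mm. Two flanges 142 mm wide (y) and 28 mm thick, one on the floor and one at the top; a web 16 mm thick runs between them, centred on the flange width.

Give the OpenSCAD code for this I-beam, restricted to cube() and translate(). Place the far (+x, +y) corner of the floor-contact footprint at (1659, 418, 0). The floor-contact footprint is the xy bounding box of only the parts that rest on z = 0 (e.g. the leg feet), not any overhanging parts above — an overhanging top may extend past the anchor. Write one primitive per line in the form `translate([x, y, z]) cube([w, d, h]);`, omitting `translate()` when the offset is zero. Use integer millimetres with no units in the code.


translate([293, 276, 0]) cube([1366, 142, 28]);
translate([293, 339, 28]) cube([1366, 16, 311]);
translate([293, 276, 339]) cube([1366, 142, 28]);


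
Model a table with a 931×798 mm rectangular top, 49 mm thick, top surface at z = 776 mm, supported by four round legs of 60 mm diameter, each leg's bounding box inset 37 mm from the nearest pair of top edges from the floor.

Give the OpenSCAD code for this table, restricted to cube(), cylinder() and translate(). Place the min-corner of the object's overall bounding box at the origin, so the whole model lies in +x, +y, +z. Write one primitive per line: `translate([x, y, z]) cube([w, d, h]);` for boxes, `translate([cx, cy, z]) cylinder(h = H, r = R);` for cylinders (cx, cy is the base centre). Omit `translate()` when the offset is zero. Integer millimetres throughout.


translate([0, 0, 727]) cube([931, 798, 49]);
translate([67, 67, 0]) cylinder(h = 727, r = 30);
translate([864, 67, 0]) cylinder(h = 727, r = 30);
translate([67, 731, 0]) cylinder(h = 727, r = 30);
translate([864, 731, 0]) cylinder(h = 727, r = 30);


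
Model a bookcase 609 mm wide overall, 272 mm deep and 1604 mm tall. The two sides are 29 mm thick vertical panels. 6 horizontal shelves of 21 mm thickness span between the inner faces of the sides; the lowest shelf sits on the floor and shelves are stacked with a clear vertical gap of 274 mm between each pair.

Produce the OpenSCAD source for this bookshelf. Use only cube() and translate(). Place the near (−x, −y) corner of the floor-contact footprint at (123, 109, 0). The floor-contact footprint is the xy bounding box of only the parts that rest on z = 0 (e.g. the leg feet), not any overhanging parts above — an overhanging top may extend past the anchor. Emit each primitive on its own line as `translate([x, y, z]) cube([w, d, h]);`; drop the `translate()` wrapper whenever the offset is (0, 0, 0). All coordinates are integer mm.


translate([123, 109, 0]) cube([29, 272, 1604]);
translate([703, 109, 0]) cube([29, 272, 1604]);
translate([152, 109, 0]) cube([551, 272, 21]);
translate([152, 109, 295]) cube([551, 272, 21]);
translate([152, 109, 590]) cube([551, 272, 21]);
translate([152, 109, 885]) cube([551, 272, 21]);
translate([152, 109, 1180]) cube([551, 272, 21]);
translate([152, 109, 1475]) cube([551, 272, 21]);


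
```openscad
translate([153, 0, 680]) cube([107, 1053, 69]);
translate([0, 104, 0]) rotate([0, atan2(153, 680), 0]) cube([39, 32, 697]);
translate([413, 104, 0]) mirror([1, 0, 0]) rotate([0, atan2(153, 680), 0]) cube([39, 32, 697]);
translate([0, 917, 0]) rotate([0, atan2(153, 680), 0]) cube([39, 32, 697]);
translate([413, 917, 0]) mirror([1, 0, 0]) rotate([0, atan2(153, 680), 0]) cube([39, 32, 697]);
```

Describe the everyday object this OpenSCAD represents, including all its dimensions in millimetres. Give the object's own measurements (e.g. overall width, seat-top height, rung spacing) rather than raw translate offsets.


A sawhorse. A 107×1053×69 mm beam (x, y, z) sits on two A-frame leg pairs. Each pair is two raked legs of 39×32 mm section (32 mm along y) splaying symmetrically in x. Each leg rises 680 mm vertically over 153 mm of horizontal reach and is 697 mm long along its own axis. Every leg's outer bottom edge rests on the floor and its outer top edge meets a bottom edge of the beam — the left legs (tilting toward +x) meet the beam's −x bottom edge, the right legs (their mirror images, tilting toward −x) meet its +x bottom edge — so the leg tops tuck under the beam, the beam's underside is 680 mm above the floor, and the feet are 413 mm apart outside-to-outside with the beam centred between them. The two leg pairs are set in 104 mm from either end of the beam.


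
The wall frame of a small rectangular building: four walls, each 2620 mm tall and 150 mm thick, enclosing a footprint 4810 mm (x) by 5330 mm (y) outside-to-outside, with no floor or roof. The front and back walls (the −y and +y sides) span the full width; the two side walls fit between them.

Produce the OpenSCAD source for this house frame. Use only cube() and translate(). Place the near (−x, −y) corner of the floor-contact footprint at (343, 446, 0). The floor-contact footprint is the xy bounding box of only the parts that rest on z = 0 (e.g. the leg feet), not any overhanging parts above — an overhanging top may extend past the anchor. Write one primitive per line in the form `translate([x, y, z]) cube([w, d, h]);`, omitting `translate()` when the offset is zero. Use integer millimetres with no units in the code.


translate([343, 446, 0]) cube([4810, 150, 2620]);
translate([343, 5626, 0]) cube([4810, 150, 2620]);
translate([343, 596, 0]) cube([150, 5030, 2620]);
translate([5003, 596, 0]) cube([150, 5030, 2620]);


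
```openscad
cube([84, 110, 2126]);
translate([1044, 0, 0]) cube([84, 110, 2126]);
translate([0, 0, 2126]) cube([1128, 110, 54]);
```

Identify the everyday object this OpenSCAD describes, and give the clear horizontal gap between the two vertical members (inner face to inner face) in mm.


A door frame. The clear opening width is 960 mm.

Two 2126 mm tall posts with a header on top — a door frame. The left jamb is 84 mm wide at x = 0; the right jamb starts at x = 1044. The clear opening is 1044 − 84 = 960 mm.


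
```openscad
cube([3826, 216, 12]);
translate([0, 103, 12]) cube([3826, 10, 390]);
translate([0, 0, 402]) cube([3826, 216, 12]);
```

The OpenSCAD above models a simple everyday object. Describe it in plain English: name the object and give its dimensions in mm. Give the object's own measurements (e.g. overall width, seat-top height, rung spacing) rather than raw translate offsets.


An I-beam lying along x, 3826 mm long. Overall section height 414 mm. Two flanges 216 mm wide (y) and 12 mm thick, one on the floor and one at the top; a web 10 mm thick runs between them, centred on the flange width.


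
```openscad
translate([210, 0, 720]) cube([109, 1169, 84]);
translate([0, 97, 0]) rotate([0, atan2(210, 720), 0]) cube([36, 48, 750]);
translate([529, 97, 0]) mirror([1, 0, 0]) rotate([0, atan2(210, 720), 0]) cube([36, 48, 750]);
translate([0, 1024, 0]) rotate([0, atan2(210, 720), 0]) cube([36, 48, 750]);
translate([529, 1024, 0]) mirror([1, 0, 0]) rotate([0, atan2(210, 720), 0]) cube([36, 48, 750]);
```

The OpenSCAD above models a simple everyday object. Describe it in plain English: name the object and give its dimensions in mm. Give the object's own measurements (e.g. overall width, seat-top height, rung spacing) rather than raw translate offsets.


A sawhorse. A 109×1169×84 mm beam (x, y, z) sits on two A-frame leg pairs. Each pair is two raked legs of 36×48 mm section (48 mm along y) splaying symmetrically in x. Each leg rises 720 mm vertically over 210 mm of horizontal reach and is 750 mm long along its own axis. Every leg's outer bottom edge rests on the floor and its outer top edge meets a bottom edge of the beam — the left legs (tilting toward +x) meet the beam's −x bottom edge, the right legs (their mirror images, tilting toward −x) meet its +x bottom edge — so the leg tops tuck under the beam, the beam's underside is 720 mm above the floor, and the feet are 529 mm apart outside-to-outside with the beam centred between them. The two leg pairs are set in 97 mm from either end of the beam.


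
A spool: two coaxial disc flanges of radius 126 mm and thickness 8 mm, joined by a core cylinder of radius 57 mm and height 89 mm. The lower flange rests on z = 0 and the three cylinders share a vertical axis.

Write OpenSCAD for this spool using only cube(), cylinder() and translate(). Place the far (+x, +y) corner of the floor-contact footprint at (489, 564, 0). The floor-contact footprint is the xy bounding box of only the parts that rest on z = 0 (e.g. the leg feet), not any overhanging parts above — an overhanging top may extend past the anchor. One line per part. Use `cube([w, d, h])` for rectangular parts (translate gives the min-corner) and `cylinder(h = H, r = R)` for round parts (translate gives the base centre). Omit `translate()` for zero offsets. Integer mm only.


translate([363, 438, 0]) cylinder(h = 8, r = 126);
translate([363, 438, 8]) cylinder(h = 89, r = 57);
translate([363, 438, 97]) cylinder(h = 8, r = 126);


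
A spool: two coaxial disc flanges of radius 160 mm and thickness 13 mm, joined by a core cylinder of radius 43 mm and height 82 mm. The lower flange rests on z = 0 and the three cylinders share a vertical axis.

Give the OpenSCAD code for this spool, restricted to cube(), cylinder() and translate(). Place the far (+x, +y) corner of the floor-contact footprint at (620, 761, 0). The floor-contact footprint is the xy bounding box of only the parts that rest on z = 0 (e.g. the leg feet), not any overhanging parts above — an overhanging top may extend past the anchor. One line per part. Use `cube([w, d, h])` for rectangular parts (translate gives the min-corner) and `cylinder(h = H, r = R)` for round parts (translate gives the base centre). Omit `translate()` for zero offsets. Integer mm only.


translate([460, 601, 0]) cylinder(h = 13, r = 160);
translate([460, 601, 13]) cylinder(h = 82, r = 43);
translate([460, 601, 95]) cylinder(h = 13, r = 160);


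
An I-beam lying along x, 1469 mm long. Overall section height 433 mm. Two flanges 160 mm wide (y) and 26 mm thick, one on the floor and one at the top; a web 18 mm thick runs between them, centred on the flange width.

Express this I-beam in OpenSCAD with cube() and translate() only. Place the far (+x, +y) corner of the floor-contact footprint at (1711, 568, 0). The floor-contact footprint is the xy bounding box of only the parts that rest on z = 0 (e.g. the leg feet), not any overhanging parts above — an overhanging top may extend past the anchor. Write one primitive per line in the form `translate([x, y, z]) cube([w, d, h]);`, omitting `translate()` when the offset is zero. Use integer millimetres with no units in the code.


translate([242, 408, 0]) cube([1469, 160, 26]);
translate([242, 479, 26]) cube([1469, 18, 381]);
translate([242, 408, 407]) cube([1469, 160, 26]);


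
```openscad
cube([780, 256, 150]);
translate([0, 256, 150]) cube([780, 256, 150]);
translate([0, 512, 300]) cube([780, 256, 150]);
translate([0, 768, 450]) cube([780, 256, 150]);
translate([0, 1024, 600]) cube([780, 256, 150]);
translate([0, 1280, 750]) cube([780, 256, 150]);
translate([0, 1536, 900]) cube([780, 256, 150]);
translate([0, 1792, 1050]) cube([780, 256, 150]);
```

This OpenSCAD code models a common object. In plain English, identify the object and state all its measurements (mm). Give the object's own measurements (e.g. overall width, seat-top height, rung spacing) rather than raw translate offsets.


A straight staircase of 8 solid steps. Each step is 780 mm wide (x), 256 mm deep (y, the going) and 150 mm tall (the rise). The first step rests on the floor; each subsequent step sits one going further in +y and one rise higher in +z, directly behind and above the previous step with no overlap.


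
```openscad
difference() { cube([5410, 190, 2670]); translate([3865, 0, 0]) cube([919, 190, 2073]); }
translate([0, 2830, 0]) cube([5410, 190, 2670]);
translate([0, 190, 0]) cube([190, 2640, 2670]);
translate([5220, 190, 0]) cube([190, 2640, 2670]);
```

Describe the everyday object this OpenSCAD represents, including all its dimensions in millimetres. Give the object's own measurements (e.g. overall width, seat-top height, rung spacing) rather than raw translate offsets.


A single room: four walls, each 2670 mm tall and 190 mm thick, enclosing an outside footprint 5410×3020 mm (x × y), no floor or roof. The front and back walls (−y and +y sides) run the full x-width; the side walls fit between their inner faces. A door opening 919 mm wide and 2073 mm tall is cut through the front wall from the floor up, its −x edge 3865 mm from the wall's −x end.


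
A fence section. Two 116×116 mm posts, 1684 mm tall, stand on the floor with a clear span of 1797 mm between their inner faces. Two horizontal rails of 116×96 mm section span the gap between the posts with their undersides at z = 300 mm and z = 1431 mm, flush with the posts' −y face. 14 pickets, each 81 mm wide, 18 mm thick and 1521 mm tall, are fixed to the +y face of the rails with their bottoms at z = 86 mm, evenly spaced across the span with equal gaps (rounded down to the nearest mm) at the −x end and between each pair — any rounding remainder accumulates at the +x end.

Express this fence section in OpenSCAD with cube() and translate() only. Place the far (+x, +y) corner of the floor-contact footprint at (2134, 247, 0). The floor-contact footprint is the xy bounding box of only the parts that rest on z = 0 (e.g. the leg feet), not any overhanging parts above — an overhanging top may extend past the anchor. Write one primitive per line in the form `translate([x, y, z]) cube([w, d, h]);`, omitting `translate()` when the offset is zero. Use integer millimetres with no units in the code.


translate([105, 131, 0]) cube([116, 116, 1684]);
translate([2018, 131, 0]) cube([116, 116, 1684]);
translate([221, 131, 300]) cube([1797, 116, 96]);
translate([221, 131, 1431]) cube([1797, 116, 96]);
translate([265, 247, 86]) cube([81, 18, 1521]);
translate([390, 247, 86]) cube([81, 18, 1521]);
translate([515, 247, 86]) cube([81, 18, 1521]);
translate([640, 247, 86]) cube([81, 18, 1521]);
translate([765, 247, 86]) cube([81, 18, 1521]);
translate([890, 247, 86]) cube([81, 18, 1521]);
translate([1015, 247, 86]) cube([81, 18, 1521]);
translate([1140, 247, 86]) cube([81, 18, 1521]);
translate([1265, 247, 86]) cube([81, 18, 1521]);
translate([1390, 247, 86]) cube([81, 18, 1521]);
translate([1515, 247, 86]) cube([81, 18, 1521]);
translate([1640, 247, 86]) cube([81, 18, 1521]);
translate([1765, 247, 86]) cube([81, 18, 1521]);
translate([1890, 247, 86]) cube([81, 18, 1521]);


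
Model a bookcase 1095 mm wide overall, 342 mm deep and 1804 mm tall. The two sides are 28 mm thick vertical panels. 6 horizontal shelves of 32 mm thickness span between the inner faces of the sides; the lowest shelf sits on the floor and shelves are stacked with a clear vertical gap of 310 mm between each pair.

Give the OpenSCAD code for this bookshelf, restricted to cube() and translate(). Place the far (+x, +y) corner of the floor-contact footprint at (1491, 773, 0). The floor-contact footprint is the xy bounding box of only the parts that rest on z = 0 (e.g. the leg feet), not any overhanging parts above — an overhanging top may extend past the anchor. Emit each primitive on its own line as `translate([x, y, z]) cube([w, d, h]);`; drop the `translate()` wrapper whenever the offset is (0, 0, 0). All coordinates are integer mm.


translate([396, 431, 0]) cube([28, 342, 1804]);
translate([1463, 431, 0]) cube([28, 342, 1804]);
translate([424, 431, 0]) cube([1039, 342, 32]);
translate([424, 431, 342]) cube([1039, 342, 32]);
translate([424, 431, 684]) cube([1039, 342, 32]);
translate([424, 431, 1026]) cube([1039, 342, 32]);
translate([424, 431, 1368]) cube([1039, 342, 32]);
translate([424, 431, 1710]) cube([1039, 342, 32]);


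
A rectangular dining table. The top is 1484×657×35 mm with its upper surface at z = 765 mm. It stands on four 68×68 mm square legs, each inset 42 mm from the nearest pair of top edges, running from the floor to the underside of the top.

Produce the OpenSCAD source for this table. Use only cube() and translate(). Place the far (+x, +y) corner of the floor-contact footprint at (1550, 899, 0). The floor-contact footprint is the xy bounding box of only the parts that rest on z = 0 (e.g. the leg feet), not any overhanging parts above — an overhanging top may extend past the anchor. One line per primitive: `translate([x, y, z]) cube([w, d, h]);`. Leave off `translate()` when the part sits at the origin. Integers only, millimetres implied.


translate([108, 284, 730]) cube([1484, 657, 35]);
translate([150, 326, 0]) cube([68, 68, 730]);
translate([1482, 326, 0]) cube([68, 68, 730]);
translate([150, 831, 0]) cube([68, 68, 730]);
translate([1482, 831, 0]) cube([68, 68, 730]);


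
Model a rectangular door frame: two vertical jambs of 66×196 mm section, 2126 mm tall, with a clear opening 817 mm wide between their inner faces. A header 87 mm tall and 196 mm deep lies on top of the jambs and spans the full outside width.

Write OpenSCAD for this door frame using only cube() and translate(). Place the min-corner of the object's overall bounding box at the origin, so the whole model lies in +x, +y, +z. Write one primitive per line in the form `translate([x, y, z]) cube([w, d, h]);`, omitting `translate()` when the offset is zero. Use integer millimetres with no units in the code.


cube([66, 196, 2126]);
translate([883, 0, 0]) cube([66, 196, 2126]);
translate([0, 0, 2126]) cube([949, 196, 87]);


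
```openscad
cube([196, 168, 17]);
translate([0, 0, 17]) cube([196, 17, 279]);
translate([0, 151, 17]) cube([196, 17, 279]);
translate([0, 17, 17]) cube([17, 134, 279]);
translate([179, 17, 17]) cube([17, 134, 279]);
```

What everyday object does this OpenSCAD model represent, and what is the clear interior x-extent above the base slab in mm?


An open box. The internal width is 162 mm.

A 196×168 base slab with four walls standing on it — an open box. The base is 196 mm wide and the walls are 17 mm thick, so the internal width is 196 − 2 × 17 = 162 mm.


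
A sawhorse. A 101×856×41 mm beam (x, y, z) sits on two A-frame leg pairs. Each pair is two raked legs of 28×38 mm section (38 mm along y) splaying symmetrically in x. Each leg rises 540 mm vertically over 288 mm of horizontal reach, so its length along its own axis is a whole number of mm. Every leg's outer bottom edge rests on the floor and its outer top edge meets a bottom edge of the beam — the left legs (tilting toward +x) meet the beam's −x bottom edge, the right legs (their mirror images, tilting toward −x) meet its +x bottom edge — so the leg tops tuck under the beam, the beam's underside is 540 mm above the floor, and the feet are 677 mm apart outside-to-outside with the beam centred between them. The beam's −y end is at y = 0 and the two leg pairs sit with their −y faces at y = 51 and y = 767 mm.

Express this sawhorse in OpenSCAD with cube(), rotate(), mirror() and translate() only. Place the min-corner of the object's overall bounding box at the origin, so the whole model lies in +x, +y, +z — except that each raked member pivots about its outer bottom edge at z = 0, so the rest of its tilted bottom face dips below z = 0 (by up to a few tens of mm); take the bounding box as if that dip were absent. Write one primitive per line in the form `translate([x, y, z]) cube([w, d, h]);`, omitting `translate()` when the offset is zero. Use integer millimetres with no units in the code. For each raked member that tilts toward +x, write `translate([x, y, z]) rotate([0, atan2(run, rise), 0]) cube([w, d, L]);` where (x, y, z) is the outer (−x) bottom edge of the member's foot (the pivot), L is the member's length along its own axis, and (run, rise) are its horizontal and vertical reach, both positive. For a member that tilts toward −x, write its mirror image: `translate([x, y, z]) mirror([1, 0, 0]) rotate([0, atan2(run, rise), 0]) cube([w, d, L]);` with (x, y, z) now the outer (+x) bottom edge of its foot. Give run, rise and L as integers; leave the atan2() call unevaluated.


translate([288, 0, 540]) cube([101, 856, 41]);
translate([0, 51, 0]) rotate([0, atan2(288, 540), 0]) cube([28, 38, 612]);
translate([677, 51, 0]) mirror([1, 0, 0]) rotate([0, atan2(288, 540), 0]) cube([28, 38, 612]);
translate([0, 767, 0]) rotate([0, atan2(288, 540), 0]) cube([28, 38, 612]);
translate([677, 767, 0]) mirror([1, 0, 0]) rotate([0, atan2(288, 540), 0]) cube([28, 38, 612]);


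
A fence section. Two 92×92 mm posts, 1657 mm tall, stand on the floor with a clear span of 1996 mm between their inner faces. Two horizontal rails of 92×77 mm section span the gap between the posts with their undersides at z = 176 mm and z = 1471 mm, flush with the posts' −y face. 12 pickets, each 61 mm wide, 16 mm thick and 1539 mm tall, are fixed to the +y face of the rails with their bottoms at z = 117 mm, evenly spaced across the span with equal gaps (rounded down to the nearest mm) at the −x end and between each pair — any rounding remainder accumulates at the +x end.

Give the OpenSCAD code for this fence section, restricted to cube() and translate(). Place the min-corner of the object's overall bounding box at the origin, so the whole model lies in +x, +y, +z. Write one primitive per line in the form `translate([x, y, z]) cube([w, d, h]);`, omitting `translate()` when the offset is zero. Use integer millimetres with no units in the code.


cube([92, 92, 1657]);
translate([2088, 0, 0]) cube([92, 92, 1657]);
translate([92, 0, 176]) cube([1996, 92, 77]);
translate([92, 0, 1471]) cube([1996, 92, 77]);
translate([189, 92, 117]) cube([61, 16, 1539]);
translate([347, 92, 117]) cube([61, 16, 1539]);
translate([505, 92, 117]) cube([61, 16, 1539]);
translate([663, 92, 117]) cube([61, 16, 1539]);
translate([821, 92, 117]) cube([61, 16, 1539]);
translate([979, 92, 117]) cube([61, 16, 1539]);
translate([1137, 92, 117]) cube([61, 16, 1539]);
translate([1295, 92, 117]) cube([61, 16, 1539]);
translate([1453, 92, 117]) cube([61, 16, 1539]);
translate([1611, 92, 117]) cube([61, 16, 1539]);
translate([1769, 92, 117]) cube([61, 16, 1539]);
translate([1927, 92, 117]) cube([61, 16, 1539]);


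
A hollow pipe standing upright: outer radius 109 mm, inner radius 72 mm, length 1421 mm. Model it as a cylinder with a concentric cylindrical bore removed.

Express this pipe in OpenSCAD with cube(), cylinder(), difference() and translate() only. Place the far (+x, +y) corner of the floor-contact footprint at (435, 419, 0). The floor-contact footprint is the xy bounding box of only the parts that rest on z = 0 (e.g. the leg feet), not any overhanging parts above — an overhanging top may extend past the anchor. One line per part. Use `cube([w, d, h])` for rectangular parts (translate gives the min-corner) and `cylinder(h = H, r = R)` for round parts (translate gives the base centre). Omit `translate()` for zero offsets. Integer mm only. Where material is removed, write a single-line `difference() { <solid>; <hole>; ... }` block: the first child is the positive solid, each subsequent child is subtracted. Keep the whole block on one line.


difference() { translate([326, 310, 0]) cylinder(h = 1421, r = 109); translate([326, 310, 0]) cylinder(h = 1421, r = 72); }


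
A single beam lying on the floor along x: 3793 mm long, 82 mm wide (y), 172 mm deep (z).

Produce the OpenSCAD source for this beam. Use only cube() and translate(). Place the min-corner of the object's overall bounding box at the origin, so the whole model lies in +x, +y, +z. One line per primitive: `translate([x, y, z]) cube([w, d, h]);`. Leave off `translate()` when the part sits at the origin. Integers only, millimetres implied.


cube([3793, 82, 172]);


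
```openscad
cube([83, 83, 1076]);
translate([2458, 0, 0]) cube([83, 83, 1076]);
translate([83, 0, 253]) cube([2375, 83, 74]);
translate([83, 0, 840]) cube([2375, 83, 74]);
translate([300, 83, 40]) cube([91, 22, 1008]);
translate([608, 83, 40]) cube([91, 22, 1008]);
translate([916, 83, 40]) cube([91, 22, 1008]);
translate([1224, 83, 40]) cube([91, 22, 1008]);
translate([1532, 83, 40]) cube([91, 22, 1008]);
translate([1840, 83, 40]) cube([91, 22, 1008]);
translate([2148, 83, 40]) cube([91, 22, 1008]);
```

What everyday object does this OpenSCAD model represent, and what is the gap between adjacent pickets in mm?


A fence section. The picket gap is 217 mm.

Two posts, two rails, 7 pickets — a fence section. Span 2375 mm holds 7 pickets of 91 mm with 8 equal gaps: ⌊(2375 − 7·91) / 8⌋ = 217 mm.


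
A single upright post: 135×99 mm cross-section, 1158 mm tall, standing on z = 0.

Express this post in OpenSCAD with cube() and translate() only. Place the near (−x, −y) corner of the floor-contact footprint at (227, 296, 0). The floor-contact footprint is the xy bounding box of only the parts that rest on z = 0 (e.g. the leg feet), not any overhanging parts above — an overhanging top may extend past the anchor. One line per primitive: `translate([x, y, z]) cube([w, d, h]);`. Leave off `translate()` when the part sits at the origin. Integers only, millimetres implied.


translate([227, 296, 0]) cube([135, 99, 1158]);


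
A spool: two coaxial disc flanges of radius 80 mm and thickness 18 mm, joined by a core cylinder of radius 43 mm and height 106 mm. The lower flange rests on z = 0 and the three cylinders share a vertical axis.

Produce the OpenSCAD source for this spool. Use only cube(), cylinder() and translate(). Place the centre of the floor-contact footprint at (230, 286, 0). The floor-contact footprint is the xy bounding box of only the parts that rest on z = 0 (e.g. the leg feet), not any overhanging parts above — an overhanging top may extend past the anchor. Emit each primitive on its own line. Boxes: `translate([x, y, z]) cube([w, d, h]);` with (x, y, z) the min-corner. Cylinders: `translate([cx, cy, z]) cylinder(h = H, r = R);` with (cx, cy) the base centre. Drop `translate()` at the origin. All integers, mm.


translate([230, 286, 0]) cylinder(h = 18, r = 80);
translate([230, 286, 18]) cylinder(h = 106, r = 43);
translate([230, 286, 124]) cylinder(h = 18, r = 80);


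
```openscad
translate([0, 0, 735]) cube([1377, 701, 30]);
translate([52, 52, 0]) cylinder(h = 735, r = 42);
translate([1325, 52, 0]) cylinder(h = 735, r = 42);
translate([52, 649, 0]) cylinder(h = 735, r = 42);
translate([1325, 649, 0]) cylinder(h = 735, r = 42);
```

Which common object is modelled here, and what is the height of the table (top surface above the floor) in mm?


A table. The table height is 765 mm.

A 1377×701×30 slab sits at z = 735 on four Ø84 mm round legs — a table. The top surface is at 735 + 30 = 765 mm.


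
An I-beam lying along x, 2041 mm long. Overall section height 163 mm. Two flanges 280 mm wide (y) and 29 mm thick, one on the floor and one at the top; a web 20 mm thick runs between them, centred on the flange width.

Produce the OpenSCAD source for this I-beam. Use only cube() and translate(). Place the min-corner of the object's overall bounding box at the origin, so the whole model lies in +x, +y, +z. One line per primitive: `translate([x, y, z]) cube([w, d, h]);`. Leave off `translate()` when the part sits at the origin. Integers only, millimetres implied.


cube([2041, 280, 29]);
translate([0, 130, 29]) cube([2041, 20, 105]);
translate([0, 0, 134]) cube([2041, 280, 29]);


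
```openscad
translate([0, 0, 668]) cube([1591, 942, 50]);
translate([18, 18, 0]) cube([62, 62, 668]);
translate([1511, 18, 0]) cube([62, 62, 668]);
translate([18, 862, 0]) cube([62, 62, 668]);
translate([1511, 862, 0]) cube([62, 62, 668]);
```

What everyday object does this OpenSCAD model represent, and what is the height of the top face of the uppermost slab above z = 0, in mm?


A table. The table height is 718 mm.

A 1591×942×50 slab sits at z = 668 on four 62 mm square posts — a table. The top surface is at 668 + 50 = 718 mm.


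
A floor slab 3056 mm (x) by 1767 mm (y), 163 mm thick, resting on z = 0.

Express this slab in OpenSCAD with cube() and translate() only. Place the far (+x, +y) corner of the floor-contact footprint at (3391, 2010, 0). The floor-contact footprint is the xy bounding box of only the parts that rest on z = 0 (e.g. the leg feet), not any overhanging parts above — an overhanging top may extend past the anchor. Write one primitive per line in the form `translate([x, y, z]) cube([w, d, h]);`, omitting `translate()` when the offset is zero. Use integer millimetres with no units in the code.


translate([335, 243, 0]) cube([3056, 1767, 163]);


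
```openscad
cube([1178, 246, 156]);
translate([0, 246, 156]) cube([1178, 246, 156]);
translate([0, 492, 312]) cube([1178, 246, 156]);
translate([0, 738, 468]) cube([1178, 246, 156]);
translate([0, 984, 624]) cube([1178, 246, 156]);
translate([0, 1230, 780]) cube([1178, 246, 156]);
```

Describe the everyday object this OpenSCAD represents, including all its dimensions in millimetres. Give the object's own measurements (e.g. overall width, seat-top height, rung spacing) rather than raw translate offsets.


A straight staircase of 6 solid steps. Each step is 1178 mm wide (x), 246 mm deep (y, the going) and 156 mm tall (the rise). The first step rests on the floor; each subsequent step sits one going further in +y and one rise higher in +z, directly behind and above the previous step with no overlap.


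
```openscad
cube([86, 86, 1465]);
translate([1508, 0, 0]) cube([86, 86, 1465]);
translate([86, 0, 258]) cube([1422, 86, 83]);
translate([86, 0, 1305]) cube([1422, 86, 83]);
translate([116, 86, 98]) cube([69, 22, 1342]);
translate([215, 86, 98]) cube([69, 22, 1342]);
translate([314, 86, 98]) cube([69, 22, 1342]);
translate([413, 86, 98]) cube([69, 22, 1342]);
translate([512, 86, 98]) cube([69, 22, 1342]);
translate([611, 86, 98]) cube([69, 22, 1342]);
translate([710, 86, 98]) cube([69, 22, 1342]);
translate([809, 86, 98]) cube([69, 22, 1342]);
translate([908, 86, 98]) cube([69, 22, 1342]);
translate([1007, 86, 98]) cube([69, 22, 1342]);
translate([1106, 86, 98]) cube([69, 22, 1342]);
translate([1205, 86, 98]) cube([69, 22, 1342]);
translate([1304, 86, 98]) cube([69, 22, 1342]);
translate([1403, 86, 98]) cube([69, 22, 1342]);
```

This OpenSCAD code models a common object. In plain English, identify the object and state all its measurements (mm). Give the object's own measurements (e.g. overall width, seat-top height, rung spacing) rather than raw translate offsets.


A fence section. Two 86×86 mm posts, 1465 mm tall, stand on the floor with a clear span of 1422 mm between their inner faces. Two horizontal rails of 86×83 mm section span the gap between the posts with their undersides at z = 258 mm and z = 1305 mm, flush with the posts' −y face. 14 pickets, each 69 mm wide, 22 mm thick and 1342 mm tall, are fixed to the +y face of the rails with their bottoms at z = 98 mm, spaced across the span with a 30 mm gap after the −x post and between neighbouring pickets, with 36 mm left before the +x post.


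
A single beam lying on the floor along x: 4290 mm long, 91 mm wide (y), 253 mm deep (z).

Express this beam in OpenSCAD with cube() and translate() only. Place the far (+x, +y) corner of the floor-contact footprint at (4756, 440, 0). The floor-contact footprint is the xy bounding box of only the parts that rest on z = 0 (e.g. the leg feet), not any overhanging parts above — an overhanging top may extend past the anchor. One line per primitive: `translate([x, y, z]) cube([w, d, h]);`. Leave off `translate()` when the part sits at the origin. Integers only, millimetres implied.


translate([466, 349, 0]) cube([4290, 91, 253]);


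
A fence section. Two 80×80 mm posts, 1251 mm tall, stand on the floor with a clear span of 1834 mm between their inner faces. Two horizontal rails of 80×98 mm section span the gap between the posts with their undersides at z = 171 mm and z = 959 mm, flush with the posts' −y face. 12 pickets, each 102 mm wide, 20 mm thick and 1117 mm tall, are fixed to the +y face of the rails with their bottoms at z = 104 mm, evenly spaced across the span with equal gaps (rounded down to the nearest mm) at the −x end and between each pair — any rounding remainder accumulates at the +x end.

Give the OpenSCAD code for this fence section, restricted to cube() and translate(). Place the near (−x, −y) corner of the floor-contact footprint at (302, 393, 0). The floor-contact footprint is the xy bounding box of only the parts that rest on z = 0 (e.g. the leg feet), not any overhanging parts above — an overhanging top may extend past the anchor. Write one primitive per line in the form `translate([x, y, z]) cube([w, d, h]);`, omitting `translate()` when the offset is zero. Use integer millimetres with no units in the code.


translate([302, 393, 0]) cube([80, 80, 1251]);
translate([2216, 393, 0]) cube([80, 80, 1251]);
translate([382, 393, 171]) cube([1834, 80, 98]);
translate([382, 393, 959]) cube([1834, 80, 98]);
translate([428, 473, 104]) cube([102, 20, 1117]);
translate([576, 473, 104]) cube([102, 20, 1117]);
translate([724, 473, 104]) cube([102, 20, 1117]);
translate([872, 473, 104]) cube([102, 20, 1117]);
translate([1020, 473, 104]) cube([102, 20, 1117]);
translate([1168, 473, 104]) cube([102, 20, 1117]);
translate([1316, 473, 104]) cube([102, 20, 1117]);
translate([1464, 473, 104]) cube([102, 20, 1117]);
translate([1612, 473, 104]) cube([102, 20, 1117]);
translate([1760, 473, 104]) cube([102, 20, 1117]);
translate([1908, 473, 104]) cube([102, 20, 1117]);
translate([2056, 473, 104]) cube([102, 20, 1117]);


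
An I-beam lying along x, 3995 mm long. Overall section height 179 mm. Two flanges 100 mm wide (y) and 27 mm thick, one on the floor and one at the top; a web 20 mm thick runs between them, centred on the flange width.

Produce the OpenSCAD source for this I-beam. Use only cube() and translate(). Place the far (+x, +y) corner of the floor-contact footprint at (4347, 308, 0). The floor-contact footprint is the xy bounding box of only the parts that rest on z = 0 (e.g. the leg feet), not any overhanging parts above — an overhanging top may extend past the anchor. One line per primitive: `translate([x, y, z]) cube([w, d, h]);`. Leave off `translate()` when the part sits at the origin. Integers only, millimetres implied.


translate([352, 208, 0]) cube([3995, 100, 27]);
translate([352, 248, 27]) cube([3995, 20, 125]);
translate([352, 208, 152]) cube([3995, 100, 27]);


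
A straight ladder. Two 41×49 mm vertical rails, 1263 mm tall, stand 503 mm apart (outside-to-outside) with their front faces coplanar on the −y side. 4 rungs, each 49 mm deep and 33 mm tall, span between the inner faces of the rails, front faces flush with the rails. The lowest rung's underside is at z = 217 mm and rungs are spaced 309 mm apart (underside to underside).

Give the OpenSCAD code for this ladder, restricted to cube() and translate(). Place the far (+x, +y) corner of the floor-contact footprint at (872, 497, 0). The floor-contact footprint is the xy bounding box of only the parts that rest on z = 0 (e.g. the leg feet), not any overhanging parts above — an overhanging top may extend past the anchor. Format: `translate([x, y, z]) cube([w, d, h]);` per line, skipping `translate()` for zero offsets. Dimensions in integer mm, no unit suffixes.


translate([369, 448, 0]) cube([41, 49, 1263]);
translate([831, 448, 0]) cube([41, 49, 1263]);
translate([410, 448, 217]) cube([421, 49, 33]);
translate([410, 448, 526]) cube([421, 49, 33]);
translate([410, 448, 835]) cube([421, 49, 33]);
translate([410, 448, 1144]) cube([421, 49, 33]);


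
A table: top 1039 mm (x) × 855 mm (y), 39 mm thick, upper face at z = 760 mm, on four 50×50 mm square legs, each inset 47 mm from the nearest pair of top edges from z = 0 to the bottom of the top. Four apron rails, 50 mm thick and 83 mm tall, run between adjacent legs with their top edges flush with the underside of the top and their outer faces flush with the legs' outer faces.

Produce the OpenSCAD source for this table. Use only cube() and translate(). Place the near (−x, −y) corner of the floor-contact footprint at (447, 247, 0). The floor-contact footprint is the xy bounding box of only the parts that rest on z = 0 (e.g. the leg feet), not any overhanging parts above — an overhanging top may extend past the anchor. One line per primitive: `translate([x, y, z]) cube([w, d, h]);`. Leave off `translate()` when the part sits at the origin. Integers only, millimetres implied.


translate([400, 200, 721]) cube([1039, 855, 39]);
translate([447, 247, 0]) cube([50, 50, 721]);
translate([1342, 247, 0]) cube([50, 50, 721]);
translate([447, 958, 0]) cube([50, 50, 721]);
translate([1342, 958, 0]) cube([50, 50, 721]);
translate([497, 247, 638]) cube([845, 50, 83]);
translate([497, 958, 638]) cube([845, 50, 83]);
translate([447, 297, 638]) cube([50, 661, 83]);
translate([1342, 297, 638]) cube([50, 661, 83]);


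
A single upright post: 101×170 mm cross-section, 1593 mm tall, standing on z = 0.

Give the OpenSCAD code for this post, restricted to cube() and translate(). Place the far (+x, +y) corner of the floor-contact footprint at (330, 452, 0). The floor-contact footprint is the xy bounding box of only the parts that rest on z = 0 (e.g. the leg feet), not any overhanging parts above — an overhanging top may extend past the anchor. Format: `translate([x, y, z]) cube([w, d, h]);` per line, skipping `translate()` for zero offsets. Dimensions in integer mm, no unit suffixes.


translate([229, 282, 0]) cube([101, 170, 1593]);


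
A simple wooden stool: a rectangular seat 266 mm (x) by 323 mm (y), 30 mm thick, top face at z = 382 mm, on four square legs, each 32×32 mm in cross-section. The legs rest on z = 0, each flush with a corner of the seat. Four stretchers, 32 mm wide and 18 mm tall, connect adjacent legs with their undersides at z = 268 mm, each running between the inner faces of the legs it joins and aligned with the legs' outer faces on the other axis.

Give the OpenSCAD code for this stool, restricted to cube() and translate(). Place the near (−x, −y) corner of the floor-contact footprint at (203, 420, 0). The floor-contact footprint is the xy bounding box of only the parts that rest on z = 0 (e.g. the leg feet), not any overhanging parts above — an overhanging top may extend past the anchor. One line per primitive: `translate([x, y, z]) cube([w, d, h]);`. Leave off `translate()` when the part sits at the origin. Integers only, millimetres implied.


translate([203, 420, 352]) cube([266, 323, 30]);
translate([203, 420, 0]) cube([32, 32, 352]);
translate([437, 420, 0]) cube([32, 32, 352]);
translate([203, 711, 0]) cube([32, 32, 352]);
translate([437, 711, 0]) cube([32, 32, 352]);
translate([235, 420, 268]) cube([202, 32, 18]);
translate([235, 711, 268]) cube([202, 32, 18]);
translate([203, 452, 268]) cube([32, 259, 18]);
translate([437, 452, 268]) cube([32, 259, 18]);


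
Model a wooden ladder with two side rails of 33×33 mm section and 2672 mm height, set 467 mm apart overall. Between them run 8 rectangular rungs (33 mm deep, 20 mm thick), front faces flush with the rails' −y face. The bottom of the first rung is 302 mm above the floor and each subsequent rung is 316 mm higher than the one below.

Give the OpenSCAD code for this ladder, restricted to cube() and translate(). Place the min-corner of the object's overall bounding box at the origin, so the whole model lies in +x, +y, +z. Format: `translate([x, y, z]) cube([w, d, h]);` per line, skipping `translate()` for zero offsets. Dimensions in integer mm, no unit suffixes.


cube([33, 33, 2672]);
translate([434, 0, 0]) cube([33, 33, 2672]);
translate([33, 0, 302]) cube([401, 33, 20]);
translate([33, 0, 618]) cube([401, 33, 20]);
translate([33, 0, 934]) cube([401, 33, 20]);
translate([33, 0, 1250]) cube([401, 33, 20]);
translate([33, 0, 1566]) cube([401, 33, 20]);
translate([33, 0, 1882]) cube([401, 33, 20]);
translate([33, 0, 2198]) cube([401, 33, 20]);
translate([33, 0, 2514]) cube([401, 33, 20]);


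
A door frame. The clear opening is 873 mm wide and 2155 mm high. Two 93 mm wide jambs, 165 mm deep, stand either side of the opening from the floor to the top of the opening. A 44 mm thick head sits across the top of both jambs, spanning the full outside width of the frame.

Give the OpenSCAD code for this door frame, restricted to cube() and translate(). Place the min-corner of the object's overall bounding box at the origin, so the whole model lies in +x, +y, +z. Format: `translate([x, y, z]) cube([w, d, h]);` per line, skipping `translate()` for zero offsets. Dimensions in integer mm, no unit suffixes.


cube([93, 165, 2155]);
translate([966, 0, 0]) cube([93, 165, 2155]);
translate([0, 0, 2155]) cube([1059, 165, 44]);
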